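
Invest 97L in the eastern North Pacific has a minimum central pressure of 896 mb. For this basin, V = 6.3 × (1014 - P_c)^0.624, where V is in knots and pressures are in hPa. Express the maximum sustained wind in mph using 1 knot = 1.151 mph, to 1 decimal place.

ΔP = 1014 − 896 = 118 mb.
V ≈ 6.3 × 118^0.624 = 6.3 × 19.627 ≈ 123.650 kt.
123.650 × 1.151 ≈ 142.32 mph → 142.3 mph.

142.3 mph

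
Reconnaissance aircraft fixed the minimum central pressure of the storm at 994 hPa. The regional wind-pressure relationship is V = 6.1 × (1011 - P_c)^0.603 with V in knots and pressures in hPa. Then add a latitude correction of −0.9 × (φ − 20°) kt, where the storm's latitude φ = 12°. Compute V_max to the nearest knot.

41 kt

ΔP = 1011 − 994 = 17 hPa.
17^0.603 ≈ 5.520.
V ≈ 6.1 × 5.520 ≈ 33.7 kt.
Latitude correction: −0.9 × (12 − 20) = 7.2 kt.
Corrected V ≈ 40.9 kt → 41 kt.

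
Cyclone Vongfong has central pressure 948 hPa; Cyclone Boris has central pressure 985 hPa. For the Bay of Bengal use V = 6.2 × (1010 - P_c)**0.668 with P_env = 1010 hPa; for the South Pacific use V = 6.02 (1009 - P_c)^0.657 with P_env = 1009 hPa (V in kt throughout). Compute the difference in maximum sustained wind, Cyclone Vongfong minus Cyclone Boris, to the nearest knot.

49 kt

Cyclone Vongfong: ΔP = 62; V ≈ 6.2 × 62^0.668 ≈ 97.66 kt.
Cyclone Boris: ΔP = 24; V ≈ 6.02 × 24^0.657 ≈ 48.57 kt.
Difference ≈ 97.66 − 48.57 = 49.09 → 49 kt.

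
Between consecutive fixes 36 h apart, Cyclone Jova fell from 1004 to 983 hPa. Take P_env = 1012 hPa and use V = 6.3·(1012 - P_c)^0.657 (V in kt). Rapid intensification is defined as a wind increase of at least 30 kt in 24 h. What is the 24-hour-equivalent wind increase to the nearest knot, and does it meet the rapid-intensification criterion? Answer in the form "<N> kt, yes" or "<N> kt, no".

V₁: ΔP = 8, V ≈ 6.3 × 8^0.657 ≈ 24.70 kt.
V₂: ΔP = 29, V ≈ 6.3 × 29^0.657 ≈ 57.56 kt.
ΔV over 36 h = 32.86 kt → 24 h equivalent = 32.86 × 24/36 ≈ 21.91 kt.
22 kt < 30 kt ⇒ not rapid intensification.

22 kt, no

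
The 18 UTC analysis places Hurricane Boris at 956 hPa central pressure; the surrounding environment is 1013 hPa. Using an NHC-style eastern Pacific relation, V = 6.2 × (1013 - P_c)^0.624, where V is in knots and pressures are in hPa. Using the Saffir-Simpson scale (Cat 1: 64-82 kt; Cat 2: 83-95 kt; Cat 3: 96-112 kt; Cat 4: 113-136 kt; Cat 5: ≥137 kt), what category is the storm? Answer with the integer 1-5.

1

ΔP = 1013 − 956 = 57 hPa.
V ≈ 6.2 × 57^0.624 = 6.2 × 12.46 ≈ 77 kt.
77 kt falls in the Category 1 band.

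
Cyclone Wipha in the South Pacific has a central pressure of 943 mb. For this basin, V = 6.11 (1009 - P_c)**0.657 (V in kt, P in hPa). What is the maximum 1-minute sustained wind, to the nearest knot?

ΔP = 1009 − 943 = 66 mb.
66^0.657 ≈ 15.683.
V ≈ 6.11 × 15.683 ≈ 95.8 kt.

96 kt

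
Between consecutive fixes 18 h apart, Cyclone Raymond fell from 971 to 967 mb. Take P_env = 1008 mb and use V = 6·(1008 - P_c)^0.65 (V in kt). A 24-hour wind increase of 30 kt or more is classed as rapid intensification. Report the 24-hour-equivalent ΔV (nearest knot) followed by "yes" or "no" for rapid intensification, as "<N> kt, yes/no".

V₁: ΔP = 37, V ≈ 6 × 37^0.65 ≈ 62.73 kt.
V₂: ΔP = 41, V ≈ 6 × 41^0.65 ≈ 67.06 kt.
ΔV over 18 h = 4.33 kt → 24 h equivalent = 4.33 × 24/18 ≈ 5.77 kt.
6 kt < 30 kt ⇒ not rapid intensification.

6 kt, no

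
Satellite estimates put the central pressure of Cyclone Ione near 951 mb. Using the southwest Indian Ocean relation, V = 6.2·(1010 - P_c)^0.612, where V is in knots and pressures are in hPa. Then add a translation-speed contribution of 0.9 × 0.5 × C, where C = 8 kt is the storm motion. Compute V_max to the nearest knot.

ΔP = 1010 − 951 = 59 mb.
59^0.612 ≈ 12.127.
V ≈ 6.2 × 12.127 ≈ 75.2 kt.
Translation term: 0.9 × 0.5 × 8 = 3.6 kt.
Corrected V ≈ 78.8 kt → 79 kt.

79 kt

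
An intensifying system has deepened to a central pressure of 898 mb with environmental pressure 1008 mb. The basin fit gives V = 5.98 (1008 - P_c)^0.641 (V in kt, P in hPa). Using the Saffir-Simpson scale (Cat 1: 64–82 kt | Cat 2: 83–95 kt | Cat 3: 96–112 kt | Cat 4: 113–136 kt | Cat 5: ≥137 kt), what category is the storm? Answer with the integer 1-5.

ΔP = 1008 − 898 = 110 mb.
V ≈ 5.98 × 110^0.641 = 5.98 × 20.35 ≈ 122 kt.
122 kt falls in the Category 4 band.

4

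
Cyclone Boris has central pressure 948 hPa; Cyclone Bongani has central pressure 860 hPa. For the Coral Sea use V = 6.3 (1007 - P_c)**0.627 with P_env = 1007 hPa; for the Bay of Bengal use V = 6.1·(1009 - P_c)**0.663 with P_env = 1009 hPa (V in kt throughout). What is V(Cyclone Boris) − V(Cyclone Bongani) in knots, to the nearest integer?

Cyclone Boris: ΔP = 59; V ≈ 6.3 × 59^0.627 ≈ 81.22 kt.
Cyclone Bongani: ΔP = 149; V ≈ 6.1 × 149^0.663 ≈ 168.33 kt.
Difference ≈ 81.22 − 168.33 = -87.11 → -87 kt.

-87 kt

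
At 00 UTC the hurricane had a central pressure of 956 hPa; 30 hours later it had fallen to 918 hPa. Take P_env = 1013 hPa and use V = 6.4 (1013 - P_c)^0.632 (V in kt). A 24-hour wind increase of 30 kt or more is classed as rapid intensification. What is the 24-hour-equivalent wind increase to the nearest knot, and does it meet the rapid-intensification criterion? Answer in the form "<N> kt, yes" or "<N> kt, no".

V₁: ΔP = 57, V ≈ 6.4 × 57^0.632 ≈ 82.39 kt.
V₂: ΔP = 95, V ≈ 6.4 × 95^0.632 ≈ 113.79 kt.
ΔV over 30 h = 31.40 kt → 24 h equivalent = 31.40 × 24/30 ≈ 25.12 kt.
25 kt < 30 kt ⇒ not rapid intensification.

25 kt, no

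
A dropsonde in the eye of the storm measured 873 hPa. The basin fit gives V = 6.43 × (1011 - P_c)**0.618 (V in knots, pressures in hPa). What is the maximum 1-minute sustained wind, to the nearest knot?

135 kt

ΔP = 1011 − 873 = 138 hPa.
138^0.618 ≈ 21.011.
V ≈ 6.43 × 21.011 ≈ 135.1 kt.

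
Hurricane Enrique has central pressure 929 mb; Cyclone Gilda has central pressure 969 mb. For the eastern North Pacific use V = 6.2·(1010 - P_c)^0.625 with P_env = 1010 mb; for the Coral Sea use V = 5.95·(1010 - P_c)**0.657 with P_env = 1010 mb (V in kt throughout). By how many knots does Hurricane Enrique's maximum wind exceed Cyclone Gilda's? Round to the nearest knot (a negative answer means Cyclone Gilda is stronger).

Hurricane Enrique: ΔP = 81; V ≈ 6.2 × 81^0.625 ≈ 96.65 kt.
Cyclone Gilda: ΔP = 41; V ≈ 5.95 × 41^0.657 ≈ 68.25 kt.
Difference ≈ 96.65 − 68.25 = 28.40 → 28 kt.

28 kt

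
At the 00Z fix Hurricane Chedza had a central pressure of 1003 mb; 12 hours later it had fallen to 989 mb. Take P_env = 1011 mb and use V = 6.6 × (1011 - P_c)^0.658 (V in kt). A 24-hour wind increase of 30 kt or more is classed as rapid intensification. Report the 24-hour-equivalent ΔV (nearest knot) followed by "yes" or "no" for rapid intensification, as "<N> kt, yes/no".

49 kt, yes

V₁: ΔP = 8, V ≈ 6.6 × 8^0.658 ≈ 25.93 kt.
V₂: ΔP = 22, V ≈ 6.6 × 22^0.658 ≈ 50.45 kt.
ΔV over 12 h = 24.52 kt → 24 h equivalent = 24.52 × 24/12 ≈ 49.04 kt.
49 kt ≥ 30 kt ⇒ rapid intensification.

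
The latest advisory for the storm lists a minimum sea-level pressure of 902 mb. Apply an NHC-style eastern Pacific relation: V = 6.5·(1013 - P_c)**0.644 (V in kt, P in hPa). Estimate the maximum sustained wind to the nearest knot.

135 kt

ΔP = 1013 − 902 = 111 mb.
111^0.644 ≈ 20.758.
V ≈ 6.5 × 20.758 ≈ 134.9 kt.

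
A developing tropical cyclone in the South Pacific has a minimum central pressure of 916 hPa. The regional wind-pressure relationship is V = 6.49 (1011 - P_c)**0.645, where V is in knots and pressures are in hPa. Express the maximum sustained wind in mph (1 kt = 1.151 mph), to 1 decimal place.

140.9 mph

ΔP = 1011 − 916 = 95 hPa.
V ≈ 6.49 × 95^0.645 = 6.49 × 18.864 ≈ 122.427 kt.
122.427 × 1.151 ≈ 140.91 mph → 140.9 mph.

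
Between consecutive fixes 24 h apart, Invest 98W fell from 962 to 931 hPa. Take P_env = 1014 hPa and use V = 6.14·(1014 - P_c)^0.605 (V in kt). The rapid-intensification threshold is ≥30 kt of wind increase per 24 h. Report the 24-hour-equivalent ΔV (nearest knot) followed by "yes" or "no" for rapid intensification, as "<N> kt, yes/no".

22 kt, no

V₁: ΔP = 52, V ≈ 6.14 × 52^0.605 ≈ 67.04 kt.
V₂: ΔP = 83, V ≈ 6.14 × 83^0.605 ≈ 88.96 kt.
ΔV over 24 h = 21.92 kt → 24 h equivalent = 21.92 × 24/24 ≈ 21.92 kt.
22 kt < 30 kt ⇒ not rapid intensification.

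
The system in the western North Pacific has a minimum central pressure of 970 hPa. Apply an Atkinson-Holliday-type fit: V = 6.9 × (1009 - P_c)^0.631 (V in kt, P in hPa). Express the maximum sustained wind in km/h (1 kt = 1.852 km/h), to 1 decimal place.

ΔP = 1009 − 970 = 39 hPa.
V ≈ 6.9 × 39^0.631 = 6.9 × 10.092 ≈ 69.632 kt.
69.632 × 1.852 ≈ 128.96 km/h → 129.0 km/h.

129.0 km/h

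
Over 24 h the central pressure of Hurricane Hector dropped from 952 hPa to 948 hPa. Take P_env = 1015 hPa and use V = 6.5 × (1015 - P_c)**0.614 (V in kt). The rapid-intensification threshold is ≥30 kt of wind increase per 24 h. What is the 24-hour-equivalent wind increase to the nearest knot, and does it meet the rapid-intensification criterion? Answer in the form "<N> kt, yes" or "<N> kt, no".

V₁: ΔP = 63, V ≈ 6.5 × 63^0.614 ≈ 82.74 kt.
V₂: ΔP = 67, V ≈ 6.5 × 67^0.614 ≈ 85.93 kt.
ΔV over 24 h = 3.19 kt → 24 h equivalent = 3.19 × 24/24 ≈ 3.19 kt.
3 kt < 30 kt ⇒ not rapid intensification.

3 kt, no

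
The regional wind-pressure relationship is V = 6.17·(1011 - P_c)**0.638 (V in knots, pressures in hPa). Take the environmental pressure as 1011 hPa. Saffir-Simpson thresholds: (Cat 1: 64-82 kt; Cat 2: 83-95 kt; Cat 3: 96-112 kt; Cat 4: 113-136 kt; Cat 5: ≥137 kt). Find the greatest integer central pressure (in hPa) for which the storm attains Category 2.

952 hPa

Category 2 begins at V = 83 kt.
Required ΔP = (83/6.17)^(1/0.638) = 13.452^1.567 ≈ 58.79 hPa.
P_c ≤ 1011 − 58.79 = 952.21, so the highest integer P_c is 952 hPa.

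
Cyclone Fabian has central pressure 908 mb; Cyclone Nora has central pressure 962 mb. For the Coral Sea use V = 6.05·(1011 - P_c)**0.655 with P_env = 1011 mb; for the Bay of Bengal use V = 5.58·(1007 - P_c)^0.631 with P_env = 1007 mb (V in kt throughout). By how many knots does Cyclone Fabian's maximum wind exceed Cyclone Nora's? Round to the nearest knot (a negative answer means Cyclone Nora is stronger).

Cyclone Fabian: ΔP = 103; V ≈ 6.05 × 103^0.655 ≈ 125.94 kt.
Cyclone Nora: ΔP = 45; V ≈ 5.58 × 45^0.631 ≈ 61.63 kt.
Difference ≈ 125.94 − 61.63 = 64.31 → 64 kt.

64 kt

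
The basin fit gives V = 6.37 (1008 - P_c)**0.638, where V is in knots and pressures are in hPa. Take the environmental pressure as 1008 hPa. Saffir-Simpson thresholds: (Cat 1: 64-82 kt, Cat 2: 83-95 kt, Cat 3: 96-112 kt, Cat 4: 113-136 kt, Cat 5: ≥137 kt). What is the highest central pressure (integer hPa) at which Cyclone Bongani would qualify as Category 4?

Category 4 begins at V = 113 kt.
Required ΔP = (113/6.37)^(1/0.638) = 17.739^1.567 ≈ 90.70 hPa.
P_c ≤ 1008 − 90.70 = 917.30, so the highest integer P_c is 917 hPa.

917 hPa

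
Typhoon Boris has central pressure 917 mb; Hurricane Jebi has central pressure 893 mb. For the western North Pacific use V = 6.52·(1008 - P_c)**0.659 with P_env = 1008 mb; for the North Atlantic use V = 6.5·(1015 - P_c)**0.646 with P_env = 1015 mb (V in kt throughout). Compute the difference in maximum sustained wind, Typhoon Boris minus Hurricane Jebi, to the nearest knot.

-17 kt

Typhoon Boris: ΔP = 91; V ≈ 6.52 × 91^0.659 ≈ 127.43 kt.
Hurricane Jebi: ΔP = 122; V ≈ 6.5 × 122^0.646 ≈ 144.78 kt.
Difference ≈ 127.43 − 144.78 = -17.35 → -17 kt.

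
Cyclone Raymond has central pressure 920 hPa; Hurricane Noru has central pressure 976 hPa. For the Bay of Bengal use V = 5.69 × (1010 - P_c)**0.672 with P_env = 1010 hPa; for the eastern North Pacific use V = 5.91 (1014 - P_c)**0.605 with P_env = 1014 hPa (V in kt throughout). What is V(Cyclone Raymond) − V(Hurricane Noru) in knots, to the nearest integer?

64 kt

Cyclone Raymond: ΔP = 90; V ≈ 5.69 × 90^0.672 ≈ 117.05 kt.
Hurricane Noru: ΔP = 38; V ≈ 5.91 × 38^0.605 ≈ 53.38 kt.
Difference ≈ 117.05 − 53.38 = 63.67 → 64 kt.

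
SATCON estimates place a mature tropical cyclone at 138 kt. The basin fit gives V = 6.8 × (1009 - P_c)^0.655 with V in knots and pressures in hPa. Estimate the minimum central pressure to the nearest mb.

ΔP = (V / 6.8)^(1/0.655) = (138/6.8)^1.527.
138/6.8 = 20.294; 20.294^1.527 ≈ 99.08 mb.
P_c = 1009 − 99.08 = 909.92 ≈ 910 mb.

910 mb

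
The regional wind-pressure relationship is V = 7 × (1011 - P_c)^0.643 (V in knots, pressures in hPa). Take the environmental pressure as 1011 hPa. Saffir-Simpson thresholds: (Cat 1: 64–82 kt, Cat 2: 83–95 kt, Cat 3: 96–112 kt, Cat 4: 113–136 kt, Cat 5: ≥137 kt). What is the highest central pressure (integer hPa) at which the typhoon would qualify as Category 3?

952 hPa

Category 3 begins at V = 96 kt.
Required ΔP = (96/7)^(1/0.643) = 13.714^1.555 ≈ 58.69 hPa.
P_c ≤ 1011 − 58.69 = 952.31, so the highest integer P_c is 952 hPa.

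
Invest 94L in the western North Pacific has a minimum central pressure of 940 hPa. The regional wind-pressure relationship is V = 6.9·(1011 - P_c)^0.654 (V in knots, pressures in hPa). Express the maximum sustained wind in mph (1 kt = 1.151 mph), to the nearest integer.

129 mph

ΔP = 1011 − 940 = 71 hPa.
V ≈ 6.9 × 71^0.654 = 6.9 × 16.245 ≈ 112.091 kt.
112.091 × 1.151 ≈ 129.02 mph → 129 mph.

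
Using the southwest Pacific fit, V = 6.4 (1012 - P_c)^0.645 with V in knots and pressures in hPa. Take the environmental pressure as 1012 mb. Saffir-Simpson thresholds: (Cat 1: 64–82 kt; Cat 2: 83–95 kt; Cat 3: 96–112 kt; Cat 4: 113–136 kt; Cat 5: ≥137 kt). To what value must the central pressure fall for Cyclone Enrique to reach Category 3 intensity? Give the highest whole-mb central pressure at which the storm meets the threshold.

Category 3 begins at V = 96 kt.
Required ΔP = (96/6.4)^(1/0.645) = 15.000^1.550 ≈ 66.59 mb.
P_c ≤ 1012 − 66.59 = 945.41, so the highest integer P_c is 945 mb.

945 mb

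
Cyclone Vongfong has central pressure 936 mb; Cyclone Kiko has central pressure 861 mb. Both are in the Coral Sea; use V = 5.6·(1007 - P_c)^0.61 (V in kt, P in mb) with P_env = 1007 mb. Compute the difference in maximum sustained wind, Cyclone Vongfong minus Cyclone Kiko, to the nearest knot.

-42 kt

Cyclone Vongfong: ΔP = 71; V ≈ 5.6 × 71^0.61 ≈ 75.41 kt.
Cyclone Kiko: ΔP = 146; V ≈ 5.6 × 146^0.61 ≈ 117.07 kt.
Difference ≈ 75.41 − 117.07 = -41.66 → -42 kt.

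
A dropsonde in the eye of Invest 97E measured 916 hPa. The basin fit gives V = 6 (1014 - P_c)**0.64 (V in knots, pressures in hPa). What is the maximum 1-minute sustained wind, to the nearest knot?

113 kt

ΔP = 1014 − 916 = 98 hPa.
98^0.64 ≈ 18.810.
V ≈ 6 × 18.810 ≈ 112.9 kt.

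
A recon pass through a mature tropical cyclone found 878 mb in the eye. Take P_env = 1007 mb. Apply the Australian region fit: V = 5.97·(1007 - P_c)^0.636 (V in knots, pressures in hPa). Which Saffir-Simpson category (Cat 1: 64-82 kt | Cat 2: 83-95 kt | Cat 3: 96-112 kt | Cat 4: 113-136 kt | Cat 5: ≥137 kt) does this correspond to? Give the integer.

4

ΔP = 1007 − 878 = 129 mb.
V ≈ 5.97 × 129^0.636 = 5.97 × 22.00 ≈ 131 kt.
131 kt falls in the Category 4 band.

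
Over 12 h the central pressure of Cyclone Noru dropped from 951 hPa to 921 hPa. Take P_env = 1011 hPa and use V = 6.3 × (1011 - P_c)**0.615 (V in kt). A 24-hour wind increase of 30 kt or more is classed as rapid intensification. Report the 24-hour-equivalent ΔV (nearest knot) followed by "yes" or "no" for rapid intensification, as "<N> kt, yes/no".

V₁: ΔP = 60, V ≈ 6.3 × 60^0.615 ≈ 78.15 kt.
V₂: ΔP = 90, V ≈ 6.3 × 90^0.615 ≈ 100.28 kt.
ΔV over 12 h = 22.13 kt → 24 h equivalent = 22.13 × 24/12 ≈ 44.26 kt.
44 kt ≥ 30 kt ⇒ rapid intensification.

44 kt, yes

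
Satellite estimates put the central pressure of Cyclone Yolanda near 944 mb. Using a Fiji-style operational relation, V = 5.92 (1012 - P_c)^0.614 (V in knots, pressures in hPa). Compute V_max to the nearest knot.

79 kt

ΔP = 1012 − 944 = 68 mb.
68^0.614 ≈ 13.340.
V ≈ 5.92 × 13.340 ≈ 79.0 kt.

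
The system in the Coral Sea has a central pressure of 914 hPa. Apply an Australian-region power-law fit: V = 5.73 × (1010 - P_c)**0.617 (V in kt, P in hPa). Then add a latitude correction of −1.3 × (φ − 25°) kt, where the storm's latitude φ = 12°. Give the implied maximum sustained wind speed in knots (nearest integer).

113 kt

ΔP = 1010 − 914 = 96 hPa.
96^0.617 ≈ 16.713.
V ≈ 5.73 × 16.713 ≈ 95.8 kt.
Latitude correction: −1.3 × (12 − 25) = 16.9 kt.
Corrected V ≈ 112.7 kt → 113 kt.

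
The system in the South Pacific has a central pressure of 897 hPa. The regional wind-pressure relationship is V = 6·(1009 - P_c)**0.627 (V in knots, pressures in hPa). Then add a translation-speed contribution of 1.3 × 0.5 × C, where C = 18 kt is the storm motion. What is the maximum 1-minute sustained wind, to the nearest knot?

ΔP = 1009 − 897 = 112 hPa.
112^0.627 ≈ 19.269.
V ≈ 6 × 19.269 ≈ 115.6 kt.
Translation term: 1.3 × 0.5 × 18 = 11.7 kt.
Corrected V ≈ 127.3 kt → 127 kt.

127 kt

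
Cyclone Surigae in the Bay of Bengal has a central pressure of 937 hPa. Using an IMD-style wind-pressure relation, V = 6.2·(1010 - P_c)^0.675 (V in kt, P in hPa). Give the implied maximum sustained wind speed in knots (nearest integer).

ΔP = 1010 − 937 = 73 hPa.
73^0.675 ≈ 18.103.
V ≈ 6.2 × 18.103 ≈ 112.2 kt.

112 kt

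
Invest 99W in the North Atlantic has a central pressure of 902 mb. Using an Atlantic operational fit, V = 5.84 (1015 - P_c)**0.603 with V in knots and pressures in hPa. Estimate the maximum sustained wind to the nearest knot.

101 kt

ΔP = 1015 − 902 = 113 mb.
113^0.603 ≈ 17.298.
V ≈ 5.84 × 17.298 ≈ 101.0 kt.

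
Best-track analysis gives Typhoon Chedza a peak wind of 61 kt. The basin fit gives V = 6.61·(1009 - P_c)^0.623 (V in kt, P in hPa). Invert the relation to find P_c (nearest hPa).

ΔP = (V / 6.61)^(1/0.623) = (61/6.61)^1.605.
61/6.61 = 9.228; 9.228^1.605 ≈ 35.41 hPa.
P_c = 1009 − 35.41 = 973.59 ≈ 974 hPa.

974 hPa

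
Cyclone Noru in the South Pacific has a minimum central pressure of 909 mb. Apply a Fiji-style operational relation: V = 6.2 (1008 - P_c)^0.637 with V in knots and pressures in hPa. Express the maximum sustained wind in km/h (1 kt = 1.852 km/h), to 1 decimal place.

ΔP = 1008 − 909 = 99 mb.
V ≈ 6.2 × 99^0.637 = 6.2 × 18.673 ≈ 115.774 kt.
115.774 × 1.852 ≈ 214.41 km/h → 214.4 km/h.

214.4 km/h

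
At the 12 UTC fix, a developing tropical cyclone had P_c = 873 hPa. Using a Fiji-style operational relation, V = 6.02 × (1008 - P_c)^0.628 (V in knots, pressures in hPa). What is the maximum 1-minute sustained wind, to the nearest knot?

ΔP = 1008 − 873 = 135 hPa.
135^0.628 ≈ 21.770.
V ≈ 6.02 × 21.770 ≈ 131.1 kt.

131 kt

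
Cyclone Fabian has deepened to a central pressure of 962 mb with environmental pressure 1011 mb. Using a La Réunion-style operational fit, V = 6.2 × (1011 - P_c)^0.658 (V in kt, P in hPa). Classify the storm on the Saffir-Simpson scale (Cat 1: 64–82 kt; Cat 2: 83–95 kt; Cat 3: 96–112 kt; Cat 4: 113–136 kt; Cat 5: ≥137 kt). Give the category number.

ΔP = 1011 − 962 = 49 mb.
V ≈ 6.2 × 49^0.658 = 6.2 × 12.95 ≈ 80 kt.
80 kt falls in the Category 1 band.

1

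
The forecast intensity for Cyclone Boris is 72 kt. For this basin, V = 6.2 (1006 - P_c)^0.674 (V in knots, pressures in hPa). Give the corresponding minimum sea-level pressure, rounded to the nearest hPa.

968 hPa

ΔP = (V / 6.2)^(1/0.674) = (72/6.2)^1.484.
72/6.2 = 11.613; 11.613^1.484 ≈ 38.02 hPa.
P_c = 1006 − 38.02 = 967.98 ≈ 968 hPa.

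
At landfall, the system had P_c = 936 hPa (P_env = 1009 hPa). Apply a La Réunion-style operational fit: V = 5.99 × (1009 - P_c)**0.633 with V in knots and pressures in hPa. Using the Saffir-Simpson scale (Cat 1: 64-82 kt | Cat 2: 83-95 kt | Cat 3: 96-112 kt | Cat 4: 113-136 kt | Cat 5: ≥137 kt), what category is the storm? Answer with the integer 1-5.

ΔP = 1009 − 936 = 73 hPa.
V ≈ 5.99 × 73^0.633 = 5.99 × 15.12 ≈ 91 kt.
91 kt falls in the Category 2 band.

2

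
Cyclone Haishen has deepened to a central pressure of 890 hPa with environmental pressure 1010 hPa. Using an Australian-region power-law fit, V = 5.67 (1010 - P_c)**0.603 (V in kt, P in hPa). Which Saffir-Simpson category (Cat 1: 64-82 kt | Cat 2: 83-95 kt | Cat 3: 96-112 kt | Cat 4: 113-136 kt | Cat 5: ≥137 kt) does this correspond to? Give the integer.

3

ΔP = 1010 − 890 = 120 hPa.
V ≈ 5.67 × 120^0.603 = 5.67 × 17.94 ≈ 102 kt.
102 kt falls in the Category 3 band.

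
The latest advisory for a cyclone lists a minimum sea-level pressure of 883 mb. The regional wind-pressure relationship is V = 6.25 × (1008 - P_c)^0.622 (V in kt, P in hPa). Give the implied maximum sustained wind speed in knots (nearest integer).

126 kt

ΔP = 1008 − 883 = 125 mb.
125^0.622 ≈ 20.150.
V ≈ 6.25 × 20.150 ≈ 125.9 kt.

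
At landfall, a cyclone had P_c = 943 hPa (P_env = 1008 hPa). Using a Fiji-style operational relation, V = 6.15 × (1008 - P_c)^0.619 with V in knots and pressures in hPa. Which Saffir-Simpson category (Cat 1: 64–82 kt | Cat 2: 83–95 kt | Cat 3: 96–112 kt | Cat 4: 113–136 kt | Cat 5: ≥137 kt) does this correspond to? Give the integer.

1

ΔP = 1008 − 943 = 65 hPa.
V ≈ 6.15 × 65^0.619 = 6.15 × 13.25 ≈ 81 kt.
81 kt falls in the Category 1 band.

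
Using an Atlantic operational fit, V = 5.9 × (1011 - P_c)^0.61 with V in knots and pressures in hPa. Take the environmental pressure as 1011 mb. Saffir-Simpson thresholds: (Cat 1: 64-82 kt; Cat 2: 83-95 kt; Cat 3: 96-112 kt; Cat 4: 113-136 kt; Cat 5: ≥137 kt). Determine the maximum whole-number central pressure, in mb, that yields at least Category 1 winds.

Category 1 begins at V = 64 kt.
Required ΔP = (64/5.9)^(1/0.61) = 10.847^1.639 ≈ 49.80 mb.
P_c ≤ 1011 − 49.80 = 961.20, so the highest integer P_c is 961 mb.

961 mb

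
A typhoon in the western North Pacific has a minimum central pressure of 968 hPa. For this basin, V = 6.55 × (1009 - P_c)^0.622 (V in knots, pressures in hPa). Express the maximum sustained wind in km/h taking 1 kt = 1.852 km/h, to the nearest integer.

122 km/h

ΔP = 1009 − 968 = 41 hPa.
V ≈ 6.55 × 41^0.622 = 6.55 × 10.073 ≈ 65.977 kt.
65.977 × 1.852 ≈ 122.19 km/h → 122 km/h.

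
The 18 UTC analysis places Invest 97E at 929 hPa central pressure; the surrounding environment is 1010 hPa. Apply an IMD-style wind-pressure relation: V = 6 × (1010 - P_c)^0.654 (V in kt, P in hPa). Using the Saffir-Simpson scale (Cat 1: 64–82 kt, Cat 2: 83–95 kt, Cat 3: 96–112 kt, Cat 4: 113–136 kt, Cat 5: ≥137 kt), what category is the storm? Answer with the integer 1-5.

3

ΔP = 1010 − 929 = 81 hPa.
V ≈ 6 × 81^0.654 = 6 × 17.71 ≈ 106 kt.
106 kt falls in the Category 3 band.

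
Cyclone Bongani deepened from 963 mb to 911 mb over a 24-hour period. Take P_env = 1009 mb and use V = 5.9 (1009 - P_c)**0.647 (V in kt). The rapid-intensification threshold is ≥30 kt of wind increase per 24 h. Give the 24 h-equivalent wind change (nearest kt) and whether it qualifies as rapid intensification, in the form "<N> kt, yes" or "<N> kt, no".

44 kt, yes

V₁: ΔP = 46, V ≈ 5.9 × 46^0.647 ≈ 70.25 kt.
V₂: ΔP = 98, V ≈ 5.9 × 98^0.647 ≈ 114.60 kt.
ΔV over 24 h = 44.35 kt → 24 h equivalent = 44.35 × 24/24 ≈ 44.35 kt.
44 kt ≥ 30 kt ⇒ rapid intensification.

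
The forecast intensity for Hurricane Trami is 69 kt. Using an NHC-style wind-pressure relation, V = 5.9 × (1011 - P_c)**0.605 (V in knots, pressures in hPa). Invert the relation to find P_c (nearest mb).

953 mb

ΔP = (V / 5.9)^(1/0.605) = (69/5.9)^1.653.
69/5.9 = 11.695; 11.695^1.653 ≈ 58.25 mb.
P_c = 1011 − 58.25 = 952.75 ≈ 953 mb.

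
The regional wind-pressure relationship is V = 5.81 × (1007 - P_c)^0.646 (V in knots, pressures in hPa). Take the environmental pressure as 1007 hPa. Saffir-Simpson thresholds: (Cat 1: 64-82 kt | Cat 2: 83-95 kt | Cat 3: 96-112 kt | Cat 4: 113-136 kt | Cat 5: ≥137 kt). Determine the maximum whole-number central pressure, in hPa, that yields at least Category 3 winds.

Category 3 begins at V = 96 kt.
Required ΔP = (96/5.81)^(1/0.646) = 16.523^1.548 ≈ 76.84 hPa.
P_c ≤ 1007 − 76.84 = 930.16, so the highest integer P_c is 930 hPa.

930 hPa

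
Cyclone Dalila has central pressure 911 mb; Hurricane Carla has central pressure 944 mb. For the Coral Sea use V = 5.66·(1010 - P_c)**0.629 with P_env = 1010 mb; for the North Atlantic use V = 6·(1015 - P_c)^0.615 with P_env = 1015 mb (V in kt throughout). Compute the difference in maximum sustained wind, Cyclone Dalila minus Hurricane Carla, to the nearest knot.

Cyclone Dalila: ΔP = 99; V ≈ 5.66 × 99^0.629 ≈ 101.88 kt.
Hurricane Carla: ΔP = 71; V ≈ 6 × 71^0.615 ≈ 82.54 kt.
Difference ≈ 101.88 − 82.54 = 19.34 → 19 kt.

19 kt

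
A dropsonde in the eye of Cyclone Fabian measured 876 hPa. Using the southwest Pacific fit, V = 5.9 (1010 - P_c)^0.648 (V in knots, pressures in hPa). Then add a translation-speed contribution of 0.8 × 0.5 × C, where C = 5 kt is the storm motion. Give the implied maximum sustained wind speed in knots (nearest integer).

ΔP = 1010 − 876 = 134 hPa.
134^0.648 ≈ 23.898.
V ≈ 5.9 × 23.898 ≈ 141.0 kt.
Translation term: 0.8 × 0.5 × 5 = 2 kt.
Corrected V ≈ 143 kt → 143 kt.

143 kt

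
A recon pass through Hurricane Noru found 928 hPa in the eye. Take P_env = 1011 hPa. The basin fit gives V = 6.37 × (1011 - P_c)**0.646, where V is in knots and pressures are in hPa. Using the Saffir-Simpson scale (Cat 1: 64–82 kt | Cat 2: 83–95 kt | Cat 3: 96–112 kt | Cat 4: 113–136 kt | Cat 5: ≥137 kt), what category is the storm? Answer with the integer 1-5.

ΔP = 1011 − 928 = 83 hPa.
V ≈ 6.37 × 83^0.646 = 6.37 × 17.37 ≈ 111 kt.
111 kt falls in the Category 3 band.

3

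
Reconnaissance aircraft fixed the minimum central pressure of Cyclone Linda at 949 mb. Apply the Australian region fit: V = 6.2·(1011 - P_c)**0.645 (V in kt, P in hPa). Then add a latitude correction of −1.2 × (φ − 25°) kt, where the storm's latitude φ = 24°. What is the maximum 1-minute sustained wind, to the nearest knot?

ΔP = 1011 − 949 = 62 mb.
62^0.645 ≈ 14.325.
V ≈ 6.2 × 14.325 ≈ 88.8 kt.
Latitude correction: −1.2 × (24 − 25) = 1.2 kt.
Corrected V ≈ 90 kt → 90 kt.

90 kt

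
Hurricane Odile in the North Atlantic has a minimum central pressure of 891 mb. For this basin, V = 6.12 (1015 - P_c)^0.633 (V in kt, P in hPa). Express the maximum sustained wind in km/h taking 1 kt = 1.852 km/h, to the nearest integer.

240 km/h

ΔP = 1015 − 891 = 124 mb.
V ≈ 6.12 × 124^0.633 = 6.12 × 21.142 ≈ 129.386 kt.
129.386 × 1.852 ≈ 239.62 km/h → 240 km/h.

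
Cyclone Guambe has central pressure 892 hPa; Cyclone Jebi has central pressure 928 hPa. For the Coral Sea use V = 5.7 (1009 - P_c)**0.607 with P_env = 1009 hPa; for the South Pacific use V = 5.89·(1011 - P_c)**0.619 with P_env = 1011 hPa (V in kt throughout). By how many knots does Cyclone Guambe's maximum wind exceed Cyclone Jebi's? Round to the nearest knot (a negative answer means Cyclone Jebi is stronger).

12 kt

Cyclone Guambe: ΔP = 117; V ≈ 5.7 × 117^0.607 ≈ 102.63 kt.
Cyclone Jebi: ΔP = 83; V ≈ 5.89 × 83^0.619 ≈ 90.79 kt.
Difference ≈ 102.63 − 90.79 = 11.84 → 12 kt.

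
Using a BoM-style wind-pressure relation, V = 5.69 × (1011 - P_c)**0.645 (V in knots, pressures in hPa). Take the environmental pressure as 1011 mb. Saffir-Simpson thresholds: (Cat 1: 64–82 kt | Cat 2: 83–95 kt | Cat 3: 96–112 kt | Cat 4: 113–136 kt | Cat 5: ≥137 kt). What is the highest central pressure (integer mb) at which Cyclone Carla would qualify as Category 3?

Category 3 begins at V = 96 kt.
Required ΔP = (96/5.69)^(1/0.645) = 16.872^1.550 ≈ 79.90 mb.
P_c ≤ 1011 − 79.90 = 931.10, so the highest integer P_c is 931 mb.

931 mb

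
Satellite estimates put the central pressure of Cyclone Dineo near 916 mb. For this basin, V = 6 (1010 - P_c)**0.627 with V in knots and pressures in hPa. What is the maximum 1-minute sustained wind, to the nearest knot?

ΔP = 1010 − 916 = 94 mb.
94^0.627 ≈ 17.264.
V ≈ 6 × 17.264 ≈ 103.6 kt.

104 kt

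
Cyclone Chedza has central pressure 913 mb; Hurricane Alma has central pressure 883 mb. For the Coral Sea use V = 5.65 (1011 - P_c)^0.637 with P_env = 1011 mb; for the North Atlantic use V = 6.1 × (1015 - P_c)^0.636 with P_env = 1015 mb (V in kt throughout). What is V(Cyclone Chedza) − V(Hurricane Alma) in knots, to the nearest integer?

Cyclone Chedza: ΔP = 98; V ≈ 5.65 × 98^0.637 ≈ 104.82 kt.
Hurricane Alma: ΔP = 132; V ≈ 6.1 × 132^0.636 ≈ 136.15 kt.
Difference ≈ 104.82 − 136.15 = -31.33 → -31 kt.

-31 kt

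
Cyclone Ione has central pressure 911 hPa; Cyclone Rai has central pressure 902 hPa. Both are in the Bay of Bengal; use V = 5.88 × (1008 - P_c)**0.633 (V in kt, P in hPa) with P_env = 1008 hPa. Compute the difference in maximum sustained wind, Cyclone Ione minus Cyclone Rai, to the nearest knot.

-6 kt

Cyclone Ione: ΔP = 97; V ≈ 5.88 × 97^0.633 ≈ 106.42 kt.
Cyclone Rai: ΔP = 106; V ≈ 5.88 × 106^0.633 ≈ 112.56 kt.
Difference ≈ 106.42 − 112.56 = -6.14 → -6 kt.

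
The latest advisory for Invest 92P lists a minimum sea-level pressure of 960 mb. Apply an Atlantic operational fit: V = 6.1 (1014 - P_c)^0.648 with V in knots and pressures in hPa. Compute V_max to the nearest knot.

ΔP = 1014 − 960 = 54 mb.
54^0.648 ≈ 13.261.
V ≈ 6.1 × 13.261 ≈ 80.9 kt.

81 kt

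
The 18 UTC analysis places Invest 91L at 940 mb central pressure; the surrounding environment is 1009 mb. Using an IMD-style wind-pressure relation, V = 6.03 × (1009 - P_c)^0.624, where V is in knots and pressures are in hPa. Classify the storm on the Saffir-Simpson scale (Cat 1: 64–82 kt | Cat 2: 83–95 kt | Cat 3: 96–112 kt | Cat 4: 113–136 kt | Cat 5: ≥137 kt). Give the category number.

2

ΔP = 1009 − 940 = 69 mb.
V ≈ 6.03 × 69^0.624 = 6.03 × 14.04 ≈ 85 kt.
85 kt falls in the Category 2 band.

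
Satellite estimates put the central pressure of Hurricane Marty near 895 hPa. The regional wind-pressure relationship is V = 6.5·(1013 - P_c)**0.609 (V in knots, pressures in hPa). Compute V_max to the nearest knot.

119 kt

ΔP = 1013 − 895 = 118 hPa.
118^0.609 ≈ 18.272.
V ≈ 6.5 × 18.272 ≈ 118.8 kt.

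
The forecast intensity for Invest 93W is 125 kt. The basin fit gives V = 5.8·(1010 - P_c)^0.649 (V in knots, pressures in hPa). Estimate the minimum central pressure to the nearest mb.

897 mb

ΔP = (V / 5.8)^(1/0.649) = (125/5.8)^1.541.
125/5.8 = 21.552; 21.552^1.541 ≈ 113.42 mb.
P_c = 1010 − 113.42 = 896.58 ≈ 897 mb.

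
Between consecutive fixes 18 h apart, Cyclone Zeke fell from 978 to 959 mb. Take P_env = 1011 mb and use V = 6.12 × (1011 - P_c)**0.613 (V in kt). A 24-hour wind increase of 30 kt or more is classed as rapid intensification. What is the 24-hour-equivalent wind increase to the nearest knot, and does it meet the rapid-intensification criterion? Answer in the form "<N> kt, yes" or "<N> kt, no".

V₁: ΔP = 33, V ≈ 6.12 × 33^0.613 ≈ 52.19 kt.
V₂: ΔP = 52, V ≈ 6.12 × 52^0.613 ≈ 68.97 kt.
ΔV over 18 h = 16.78 kt → 24 h equivalent = 16.78 × 24/18 ≈ 22.37 kt.
22 kt < 30 kt ⇒ not rapid intensification.

22 kt, no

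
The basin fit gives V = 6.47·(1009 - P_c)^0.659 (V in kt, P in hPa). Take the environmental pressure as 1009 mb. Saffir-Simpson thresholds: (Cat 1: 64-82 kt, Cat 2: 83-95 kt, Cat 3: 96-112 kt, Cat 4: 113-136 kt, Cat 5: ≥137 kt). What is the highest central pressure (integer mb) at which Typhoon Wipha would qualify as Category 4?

932 mb

Category 4 begins at V = 113 kt.
Required ΔP = (113/6.47)^(1/0.659) = 17.465^1.517 ≈ 76.73 mb.
P_c ≤ 1009 − 76.73 = 932.27, so the highest integer P_c is 932 mb.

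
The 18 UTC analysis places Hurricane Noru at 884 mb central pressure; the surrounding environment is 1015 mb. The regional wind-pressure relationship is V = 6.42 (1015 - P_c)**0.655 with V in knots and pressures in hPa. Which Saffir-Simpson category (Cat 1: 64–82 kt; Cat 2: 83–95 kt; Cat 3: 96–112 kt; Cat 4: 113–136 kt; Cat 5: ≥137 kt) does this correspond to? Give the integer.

5

ΔP = 1015 − 884 = 131 mb.
V ≈ 6.42 × 131^0.655 = 6.42 × 24.37 ≈ 156 kt.
156 kt falls in the Category 5 band.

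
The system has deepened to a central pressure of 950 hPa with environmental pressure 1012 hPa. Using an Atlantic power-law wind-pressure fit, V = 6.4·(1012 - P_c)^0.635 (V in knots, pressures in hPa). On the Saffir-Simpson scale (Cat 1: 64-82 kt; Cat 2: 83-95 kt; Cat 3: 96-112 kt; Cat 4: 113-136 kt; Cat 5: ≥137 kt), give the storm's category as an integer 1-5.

2

ΔP = 1012 − 950 = 62 hPa.
V ≈ 6.4 × 62^0.635 = 6.4 × 13.75 ≈ 88 kt.
88 kt falls in the Category 2 band.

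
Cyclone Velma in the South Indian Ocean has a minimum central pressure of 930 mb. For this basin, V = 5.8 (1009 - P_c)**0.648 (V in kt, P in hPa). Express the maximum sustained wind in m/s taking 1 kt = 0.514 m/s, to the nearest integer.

ΔP = 1009 − 930 = 79 mb.
V ≈ 5.8 × 79^0.648 = 5.8 × 16.969 ≈ 98.422 kt.
98.422 × 0.514 ≈ 50.59 m/s → 51 m/s.

51 m/s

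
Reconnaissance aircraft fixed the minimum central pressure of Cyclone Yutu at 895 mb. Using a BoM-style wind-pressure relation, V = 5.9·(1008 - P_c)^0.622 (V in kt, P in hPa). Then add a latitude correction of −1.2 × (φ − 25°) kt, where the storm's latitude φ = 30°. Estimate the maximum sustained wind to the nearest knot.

106 kt

ΔP = 1008 − 895 = 113 mb.
113^0.622 ≈ 18.924.
V ≈ 5.9 × 18.924 ≈ 111.7 kt.
Latitude correction: −1.2 × (30 − 25) = -6 kt.
Corrected V ≈ 105.7 kt → 106 kt.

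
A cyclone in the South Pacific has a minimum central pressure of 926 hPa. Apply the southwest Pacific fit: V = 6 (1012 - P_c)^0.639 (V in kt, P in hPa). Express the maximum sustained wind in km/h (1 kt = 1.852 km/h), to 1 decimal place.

ΔP = 1012 − 926 = 86 hPa.
V ≈ 6 × 86^0.639 = 6 × 17.224 ≈ 103.346 kt.
103.346 × 1.852 ≈ 191.40 km/h → 191.4 km/h.

191.4 km/h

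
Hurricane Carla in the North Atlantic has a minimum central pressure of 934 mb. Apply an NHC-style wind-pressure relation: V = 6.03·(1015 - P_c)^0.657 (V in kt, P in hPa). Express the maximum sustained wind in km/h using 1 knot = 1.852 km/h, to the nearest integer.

ΔP = 1015 − 934 = 81 mb.
V ≈ 6.03 × 81^0.657 = 6.03 × 17.942 ≈ 108.191 kt.
108.191 × 1.852 ≈ 200.37 km/h → 200 km/h.

200 km/h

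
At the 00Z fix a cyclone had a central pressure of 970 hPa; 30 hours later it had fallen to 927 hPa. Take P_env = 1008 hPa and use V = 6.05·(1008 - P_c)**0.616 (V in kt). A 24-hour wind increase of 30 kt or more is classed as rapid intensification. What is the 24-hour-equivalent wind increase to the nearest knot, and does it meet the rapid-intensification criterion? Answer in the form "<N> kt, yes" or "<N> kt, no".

27 kt, no

V₁: ΔP = 38, V ≈ 6.05 × 38^0.616 ≈ 56.87 kt.
V₂: ΔP = 81, V ≈ 6.05 × 81^0.616 ≈ 90.65 kt.
ΔV over 30 h = 33.78 kt → 24 h equivalent = 33.78 × 24/30 ≈ 27.02 kt.
27 kt < 30 kt ⇒ not rapid intensification.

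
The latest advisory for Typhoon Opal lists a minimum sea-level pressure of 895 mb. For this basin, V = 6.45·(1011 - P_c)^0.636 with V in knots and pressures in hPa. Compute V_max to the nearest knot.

133 kt

ΔP = 1011 − 895 = 116 mb.
116^0.636 ≈ 20.559.
V ≈ 6.45 × 20.559 ≈ 132.6 kt.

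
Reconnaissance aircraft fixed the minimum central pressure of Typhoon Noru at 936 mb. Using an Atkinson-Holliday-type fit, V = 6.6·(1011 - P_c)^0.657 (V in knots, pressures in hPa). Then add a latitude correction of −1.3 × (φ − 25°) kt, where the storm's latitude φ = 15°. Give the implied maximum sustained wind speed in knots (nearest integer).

126 kt

ΔP = 1011 − 936 = 75 mb.
75^0.657 ≈ 17.057.
V ≈ 6.6 × 17.057 ≈ 112.6 kt.
Latitude correction: −1.3 × (15 − 25) = 13 kt.
Corrected V ≈ 125.6 kt → 126 kt.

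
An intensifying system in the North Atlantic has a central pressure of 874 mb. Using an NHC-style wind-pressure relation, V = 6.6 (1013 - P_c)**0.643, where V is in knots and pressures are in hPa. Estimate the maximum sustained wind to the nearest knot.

ΔP = 1013 − 874 = 139 mb.
139^0.643 ≈ 23.876.
V ≈ 6.6 × 23.876 ≈ 157.6 kt.

158 kt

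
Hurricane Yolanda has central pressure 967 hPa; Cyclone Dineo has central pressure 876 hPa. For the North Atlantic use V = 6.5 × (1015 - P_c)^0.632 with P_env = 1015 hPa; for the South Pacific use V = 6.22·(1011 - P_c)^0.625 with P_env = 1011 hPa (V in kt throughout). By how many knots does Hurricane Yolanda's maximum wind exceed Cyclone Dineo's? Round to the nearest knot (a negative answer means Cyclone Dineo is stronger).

-58 kt

Hurricane Yolanda: ΔP = 48; V ≈ 6.5 × 48^0.632 ≈ 75.07 kt.
Cyclone Dineo: ΔP = 135; V ≈ 6.22 × 135^0.625 ≈ 133.43 kt.
Difference ≈ 75.07 − 133.43 = -58.36 → -58 kt.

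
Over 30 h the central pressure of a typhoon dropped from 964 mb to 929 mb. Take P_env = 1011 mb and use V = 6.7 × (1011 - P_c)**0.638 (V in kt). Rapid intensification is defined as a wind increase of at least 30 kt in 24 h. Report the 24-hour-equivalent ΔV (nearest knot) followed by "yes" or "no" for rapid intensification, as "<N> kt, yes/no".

27 kt, no

V₁: ΔP = 47, V ≈ 6.7 × 47^0.638 ≈ 78.14 kt.
V₂: ΔP = 82, V ≈ 6.7 × 82^0.638 ≈ 111.45 kt.
ΔV over 30 h = 33.31 kt → 24 h equivalent = 33.31 × 24/30 ≈ 26.65 kt.
27 kt < 30 kt ⇒ not rapid intensification.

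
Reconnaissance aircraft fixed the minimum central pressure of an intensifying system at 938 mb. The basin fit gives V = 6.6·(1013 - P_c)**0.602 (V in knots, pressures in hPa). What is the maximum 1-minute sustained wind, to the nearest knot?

ΔP = 1013 − 938 = 75 mb.
75^0.602 ≈ 13.452.
V ≈ 6.6 × 13.452 ≈ 88.8 kt.

89 kt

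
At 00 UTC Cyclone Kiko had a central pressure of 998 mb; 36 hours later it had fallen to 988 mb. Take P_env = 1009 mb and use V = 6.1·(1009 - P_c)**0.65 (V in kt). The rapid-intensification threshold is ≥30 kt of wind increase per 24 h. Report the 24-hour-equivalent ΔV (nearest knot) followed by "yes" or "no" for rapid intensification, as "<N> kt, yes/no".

10 kt, no

V₁: ΔP = 11, V ≈ 6.1 × 11^0.65 ≈ 28.99 kt.
V₂: ΔP = 21, V ≈ 6.1 × 21^0.65 ≈ 44.13 kt.
ΔV over 36 h = 15.14 kt → 24 h equivalent = 15.14 × 24/36 ≈ 10.09 kt.
10 kt < 30 kt ⇒ not rapid intensification.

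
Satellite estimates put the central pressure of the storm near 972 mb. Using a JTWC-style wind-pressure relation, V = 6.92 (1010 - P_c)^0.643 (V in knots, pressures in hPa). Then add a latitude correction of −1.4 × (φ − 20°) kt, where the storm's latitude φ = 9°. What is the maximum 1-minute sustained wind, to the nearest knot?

87 kt

ΔP = 1010 − 972 = 38 mb.
38^0.643 ≈ 10.371.
V ≈ 6.92 × 10.371 ≈ 71.8 kt.
Latitude correction: −1.4 × (9 − 20) = 15.4 kt.
Corrected V ≈ 87.2 kt → 87 kt.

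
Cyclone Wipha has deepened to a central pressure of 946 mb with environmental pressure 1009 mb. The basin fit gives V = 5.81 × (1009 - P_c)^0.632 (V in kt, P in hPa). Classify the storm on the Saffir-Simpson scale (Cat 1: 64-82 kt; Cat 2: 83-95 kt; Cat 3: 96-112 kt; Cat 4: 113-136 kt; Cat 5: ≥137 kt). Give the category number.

ΔP = 1009 − 946 = 63 mb.
V ≈ 5.81 × 63^0.632 = 5.81 × 13.71 ≈ 80 kt.
80 kt falls in the Category 1 band.

1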